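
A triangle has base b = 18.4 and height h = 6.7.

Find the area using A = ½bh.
A = ½·b·h = ½·18.4·6.7 = ½·123.28 = 61.64

Area = 61.64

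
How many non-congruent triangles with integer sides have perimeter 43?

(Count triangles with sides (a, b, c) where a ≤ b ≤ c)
Let a ≤ b ≤ c with a + b + c = 43. The only binding inequality is a + b > c, i.e. 43 − c > c, so c < 43/2; and c ≥ 43/3 since c is the largest side.
So 15 ≤ c ≤ 21. For each c, b runs from ⌈(43 − c)/2⌉ up to c (then a = 43 − b − c satisfies 1 ≤ a ≤ b automatically), giving c − ⌈(43 − c)/2⌉ + 1 choices.
Summing over c: 2 + 3 + 5 + 6 + 8 + 9 + 11 = 44
Check (closed form: nearest integer to p²/48 for even p, (p+3)²/48 for odd p): (43+3)²/48 = 46²/48 = 2116/48 ≈ 44.08 → 44

44 triangles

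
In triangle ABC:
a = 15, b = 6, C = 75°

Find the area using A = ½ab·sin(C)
A = ½·a·b·sin(C) = ½·15·6·sin(75°)
sin(75°) ≈ 0.965926
A ≈ ½·90·0.965926 = 45·0.965926 ≈ 43.4667

Area = 43.47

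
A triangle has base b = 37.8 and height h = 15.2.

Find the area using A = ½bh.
A = ½·b·h = ½·37.8·15.2 = ½·574.56 = 287.28

Area = 287.28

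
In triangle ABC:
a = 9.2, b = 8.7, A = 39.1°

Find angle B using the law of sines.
a/sin(A) = b/sin(B)  ⇒  sin(B) = b·sin(A)/a = 8.7·sin(39.1°)/9.2
sin(39.1°) ≈ 0.630676
sin(B) ≈ 8.7·0.630676/9.2 ≈ 5.48688/9.2 ≈ 0.5964
B = arcsin(0.5964) ≈ 36.6125°
(Since b ≤ a we need B ≤ A, so the obtuse alternative 180° − 36.6125° ≈ 143.388° is rejected.)

B = 36.61°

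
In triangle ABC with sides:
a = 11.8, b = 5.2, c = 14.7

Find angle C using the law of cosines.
c² = a² + b² − 2ab·cos(C)  ⇒  cos(C) = (a² + b² − c²)/(2ab)
cos(C) = (11.8² + 5.2² − 14.7²)/(2·11.8·5.2) = (139.24 + 27.04 − 216.09)/122.72 = -49.81/122.72 ≈ -0.405883
C = arccos(-0.405883) ≈ 113.946°

C = 113.9°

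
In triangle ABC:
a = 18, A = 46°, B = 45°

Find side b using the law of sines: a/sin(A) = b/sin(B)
a/sin(A) = b/sin(B)  ⇒  b = a·sin(B)/sin(A) = 18·sin(45°)/sin(46°)
sin(45°) ≈ 0.707107, sin(46°) ≈ 0.71934
b ≈ 18·0.707107/0.71934 ≈ 12.7279/0.71934 ≈ 17.6939

b = 17.69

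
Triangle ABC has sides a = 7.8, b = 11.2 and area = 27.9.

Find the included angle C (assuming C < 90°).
Area = ½·a·b·sin(C)  ⇒  sin(C) = 2·Area/(a·b) = 2·27.9/(7.8·11.2) = 55.8/87.36 ≈ 0.638736
C = arcsin(0.638736) ≈ 39.6977° (taking the acute solution since C < 90°)

C = 39.7°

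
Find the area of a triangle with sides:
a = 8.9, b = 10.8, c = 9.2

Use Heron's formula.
s = (8.9 + 10.8 + 9.2)/2 = 28.9/2 = 14.45
s − a = 5.55, s − b = 3.65, s − c = 5.25
s(s−a)(s−b)(s−c) = 14.45·5.55·3.65·5.25 ≈ 1536.78
Area = √1536.78 ≈ 39.2018

Area = 39.2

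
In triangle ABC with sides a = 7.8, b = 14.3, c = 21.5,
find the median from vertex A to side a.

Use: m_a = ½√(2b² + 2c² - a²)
m_a = ½√(2·14.3² + 2·21.5² − 7.8²) = ½√(2·204.49 + 2·462.25 − 60.84) = ½√(408.98 + 924.5 − 60.84) = ½√1272.64
√1272.64 ≈ 35.6741, so m_a ≈ 17.837

m_a = 17.84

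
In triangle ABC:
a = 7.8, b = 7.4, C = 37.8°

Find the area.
Two sides and the included angle (SAS): A = ½·a·b·sin(C) = ½·7.8·7.4·sin(37.8°)
sin(37.8°) ≈ 0.612907
A ≈ ½·57.72·0.612907 = 28.86·0.612907 ≈ 17.6885

Area = 17.69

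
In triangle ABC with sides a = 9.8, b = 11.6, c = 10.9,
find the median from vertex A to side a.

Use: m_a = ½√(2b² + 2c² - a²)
m_a = ½√(2·11.6² + 2·10.9² − 9.8²) = ½√(2·134.56 + 2·118.81 − 96.04) = ½√(269.12 + 237.62 − 96.04) = ½√410.7
√410.7 ≈ 20.2657, so m_a ≈ 10.1329

m_a = 10.13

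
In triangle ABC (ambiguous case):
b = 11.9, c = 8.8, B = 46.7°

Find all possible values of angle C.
b/sin(B) = c/sin(C)  ⇒  sin(C) = c·sin(B)/b = 8.8·sin(46.7°)/11.9
sin(46.7°) ≈ 0.727773
sin(C) ≈ 8.8·0.727773/11.9 ≈ 6.4044/11.9 ≈ 0.538185
Candidate 1: C₁ = arcsin(0.538185) ≈ 32.5602°  →  A = 180° − 46.7° − 32.5602° ≈ 100.74° > 0, valid
Candidate 2: C₂ = 180° − C₁ ≈ 147.44°  →  A = 180° − 46.7° − 147.44° ≈ -14.1398° ≤ 0, not a valid triangle

C = 32.56° (one solution)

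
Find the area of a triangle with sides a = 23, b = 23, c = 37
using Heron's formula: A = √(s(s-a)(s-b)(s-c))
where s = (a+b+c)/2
s = (23 + 23 + 37)/2 = 83/2 = 41.5
s − a = 18.5, s − b = 18.5, s − c = 4.5
s(s−a)(s−b)(s−c) = 41.5·18.5·18.5·4.5 = 63915.1875
Area = √63915.1875 ≈ 252.815

s = 41.5, Area = 252.8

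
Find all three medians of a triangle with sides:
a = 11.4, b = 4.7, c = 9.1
Median formula: m_a = ½√(2b² + 2c² − a²) (and cyclically). a² = 129.96, b² = 22.09, c² = 82.81.
m_a = ½√(2·22.09 + 2·82.81 − 129.96) = ½√79.84 ≈ ½·8.93532 ≈ 4.46766
m_b = ½√(2·129.96 + 2·82.81 − 22.09) = ½√403.45 ≈ ½·20.0861 ≈ 10.043
m_c = ½√(2·129.96 + 2·22.09 − 82.81) = ½√221.29 ≈ ½·14.8758 ≈ 7.43791

m_a = 4.468, m_b = 10.04, m_c = 7.438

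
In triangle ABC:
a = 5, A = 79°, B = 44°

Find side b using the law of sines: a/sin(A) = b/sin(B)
a/sin(A) = b/sin(B)  ⇒  b = a·sin(B)/sin(A) = 5·sin(44°)/sin(79°)
sin(44°) ≈ 0.694658, sin(79°) ≈ 0.981627
b ≈ 5·0.694658/0.981627 ≈ 3.47329/0.981627 ≈ 3.5383

b = 3.538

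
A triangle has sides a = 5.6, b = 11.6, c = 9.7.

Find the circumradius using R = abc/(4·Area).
First find the area with Heron's formula.
s = (5.6 + 11.6 + 9.7)/2 = 13.45
Area = √(s(s−a)(s−b)(s−c)) = √(13.45·7.85·1.85·3.75) ≈ √732.479 ≈ 27.0643
abc = 5.6·11.6·9.7 = 630.112
R = abc/(4·Area) ≈ 630.112/(4·27.0643) = 630.112/108.257 ≈ 5.8205

R = 5.82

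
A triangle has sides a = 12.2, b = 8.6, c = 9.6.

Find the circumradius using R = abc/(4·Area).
First find the area with Heron's formula.
s = (12.2 + 8.6 + 9.6)/2 = 15.2
Area = √(s(s−a)(s−b)(s−c)) = √(15.2·3·6.6·5.6) ≈ √1685.38 ≈ 41.0533
abc = 12.2·8.6·9.6 = 1007.232
R = abc/(4·Area) ≈ 1007.232/(4·41.0533) = 1007.232/164.213 ≈ 6.13368

R = 6.134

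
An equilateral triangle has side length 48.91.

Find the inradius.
r = Area/s with s the semi-perimeter.
Area = (√3/4)·48.91² = (√3/4)·2392.1881 ≈ 0.433013·2392.1881 ≈ 1035.85
s = 3·48.91/2 = 73.365
r ≈ 1035.85/73.365 ≈ 14.1191
(Equivalently r = side/(2√3) = 48.91/3.4641 ≈ 14.1191.)

r = 14.12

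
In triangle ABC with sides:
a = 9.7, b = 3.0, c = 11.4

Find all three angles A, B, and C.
Law of cosines for each angle (a² = 94.09, b² = 9, c² = 129.96):
cos(A) = (b² + c² − a²)/(2bc) = (9 + 129.96 − 94.09)/(2·3.0·11.4) = 44.87/68.4 ≈ 0.655994  ⇒  A ≈ 49.0049°
cos(B) = (a² + c² − b²)/(2ac) = (94.09 + 129.96 − 9)/(2·9.7·11.4) = 215.05/221.16 ≈ 0.972373  ⇒  B ≈ 13.4993°
cos(C) = (a² + b² − c²)/(2ab) = (94.09 + 9 − 129.96)/(2·9.7·3.0) = -26.87/58.2 ≈ -0.461684  ⇒  C ≈ 117.496°
Check: A + B + C ≈ 180°

A = 49°, B = 13.5°, C = 117.5°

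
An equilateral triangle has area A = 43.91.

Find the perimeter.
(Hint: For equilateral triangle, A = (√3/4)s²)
A = (√3/4)s²  ⇒  s² = 4A/√3 = 4·43.91/√3 = 175.64/1.73205 ≈ 101.406
s ≈ √101.406 ≈ 10.07
Perimeter = 3s ≈ 3·10.07 ≈ 30.2101

Perimeter = 30.21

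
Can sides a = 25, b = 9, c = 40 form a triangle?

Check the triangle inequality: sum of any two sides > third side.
a + b vs c: 25 + 9 = 34 ≤ 40  ✗
a + c vs b: 25 + 40 = 65 > 9  ✓
b + c vs a: 9 + 40 = 49 > 25  ✓

No: 25 + 9 = 34 is not > 40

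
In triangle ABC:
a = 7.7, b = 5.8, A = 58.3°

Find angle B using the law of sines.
a/sin(A) = b/sin(B)  ⇒  sin(B) = b·sin(A)/a = 5.8·sin(58.3°)/7.7
sin(58.3°) ≈ 0.850811
sin(B) ≈ 5.8·0.850811/7.7 ≈ 4.9347/7.7 ≈ 0.640871
B = arcsin(0.640871) ≈ 39.8568°
(Since b ≤ a we need B ≤ A, so the obtuse alternative 180° − 39.8568° ≈ 140.143° is rejected.)

B = 39.86°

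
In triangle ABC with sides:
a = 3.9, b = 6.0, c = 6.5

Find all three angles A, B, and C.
Law of cosines for each angle (a² = 15.21, b² = 36, c² = 42.25):
cos(A) = (b² + c² − a²)/(2bc) = (36 + 42.25 − 15.21)/(2·6.0·6.5) = 63.04/78 ≈ 0.808205  ⇒  A ≈ 36.0791°
cos(B) = (a² + c² − b²)/(2ac) = (15.21 + 42.25 − 36)/(2·3.9·6.5) = 21.46/50.7 ≈ 0.423274  ⇒  B ≈ 64.9585°
cos(C) = (a² + b² − c²)/(2ab) = (15.21 + 36 − 42.25)/(2·3.9·6.0) = 8.96/46.8 ≈ 0.191453  ⇒  C ≈ 78.9624°
Check: A + B + C ≈ 180°

A = 36.08°, B = 64.96°, C = 78.96°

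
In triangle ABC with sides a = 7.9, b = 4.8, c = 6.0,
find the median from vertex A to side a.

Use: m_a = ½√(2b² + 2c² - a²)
m_a = ½√(2·4.8² + 2·6.0² − 7.9²) = ½√(2·23.04 + 2·36 − 62.41) = ½√(46.08 + 72 − 62.41) = ½√55.67
√55.67 ≈ 7.46123, so m_a ≈ 3.73062

m_a = 3.731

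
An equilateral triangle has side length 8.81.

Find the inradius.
r = Area/s with s the semi-perimeter.
Area = (√3/4)·8.81² = (√3/4)·77.6161 ≈ 0.433013·77.6161 ≈ 33.6088
s = 3·8.81/2 = 13.215
r ≈ 33.6088/13.215 ≈ 2.54323
(Equivalently r = side/(2√3) = 8.81/3.4641 ≈ 2.54323.)

r = 2.543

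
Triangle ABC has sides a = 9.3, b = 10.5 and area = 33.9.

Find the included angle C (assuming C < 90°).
Area = ½·a·b·sin(C)  ⇒  sin(C) = 2·Area/(a·b) = 2·33.9/(9.3·10.5) = 67.8/97.65 ≈ 0.694316
C = arcsin(0.694316) ≈ 43.9728° (taking the acute solution since C < 90°)

C = 43.97°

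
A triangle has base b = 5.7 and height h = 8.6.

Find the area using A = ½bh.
A = ½·b·h = ½·5.7·8.6 = ½·49.02 = 24.51

Area = 24.51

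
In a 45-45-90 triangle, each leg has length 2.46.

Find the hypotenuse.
In a 45-45-90 triangle the sides are in ratio 1 : 1 : √2, so hypotenuse = leg·√2.
Hypotenuse = 2.46·√2 ≈ 2.46·1.41421 ≈ 3.47897

Hypotenuse = 2.46√2 = 3.479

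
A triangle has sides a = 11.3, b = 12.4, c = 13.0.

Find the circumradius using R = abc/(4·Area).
First find the area with Heron's formula.
s = (11.3 + 12.4 + 13.0)/2 = 18.35
Area = √(s(s−a)(s−b)(s−c)) = √(18.35·7.05·5.95·5.35) ≈ √4118.09 ≈ 64.1724
abc = 11.3·12.4·13.0 = 1821.56
R = abc/(4·Area) ≈ 1821.56/(4·64.1724) = 1821.56/256.689 ≈ 7.09636

R = 7.096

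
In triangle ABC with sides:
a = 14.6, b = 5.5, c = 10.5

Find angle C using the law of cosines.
c² = a² + b² − 2ab·cos(C)  ⇒  cos(C) = (a² + b² − c²)/(2ab)
cos(C) = (14.6² + 5.5² − 10.5²)/(2·14.6·5.5) = (213.16 + 30.25 − 110.25)/160.6 = 133.16/160.6 ≈ 0.829141
C = arccos(0.829141) ≈ 33.9894°

C = 33.99°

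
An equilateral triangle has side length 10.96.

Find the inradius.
r = Area/s with s the semi-perimeter.
Area = (√3/4)·10.96² = (√3/4)·120.1216 ≈ 0.433013·120.1216 ≈ 52.0142
s = 3·10.96/2 = 16.44
r ≈ 52.0142/16.44 ≈ 3.16388
(Equivalently r = side/(2√3) = 10.96/3.4641 ≈ 3.16388.)

r = 3.164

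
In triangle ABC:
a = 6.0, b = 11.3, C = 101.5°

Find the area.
Two sides and the included angle (SAS): A = ½·a·b·sin(C) = ½·6.0·11.3·sin(101.5°)
sin(101.5°) ≈ 0.979925
A ≈ ½·67.8·0.979925 = 33.9·0.979925 ≈ 33.2194

Area = 33.22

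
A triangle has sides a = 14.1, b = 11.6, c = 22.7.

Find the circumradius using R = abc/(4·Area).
First find the area with Heron's formula.
s = (14.1 + 11.6 + 22.7)/2 = 24.2
Area = √(s(s−a)(s−b)(s−c)) = √(24.2·10.1·12.6·1.5) ≈ √4619.54 ≈ 67.9672
abc = 14.1·11.6·22.7 = 3712.812
R = abc/(4·Area) ≈ 3712.812/(4·67.9672) = 3712.812/271.869 ≈ 13.6566

R = 13.66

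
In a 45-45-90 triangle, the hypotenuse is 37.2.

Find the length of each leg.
In a 45-45-90 triangle hypotenuse = leg·√2, so leg = hypotenuse/√2.
Leg = 37.2/√2 ≈ 37.2/1.41421 ≈ 26.3044

Each leg = 26.3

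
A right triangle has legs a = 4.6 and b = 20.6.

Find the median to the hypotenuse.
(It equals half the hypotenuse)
Hypotenuse c = √(a² + b²) = √(21.16 + 424.36) = √445.52 ≈ 21.1073
Median to hypotenuse = c/2 ≈ 21.1073/2 ≈ 10.5537

Median = 10.55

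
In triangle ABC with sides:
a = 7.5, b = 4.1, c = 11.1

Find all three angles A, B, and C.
Law of cosines for each angle (a² = 56.25, b² = 16.81, c² = 123.21):
cos(A) = (b² + c² − a²)/(2bc) = (16.81 + 123.21 − 56.25)/(2·4.1·11.1) = 83.77/91.02 ≈ 0.920347  ⇒  A ≈ 23.0231°
cos(B) = (a² + c² − b²)/(2ac) = (56.25 + 123.21 − 16.81)/(2·7.5·11.1) = 162.65/166.5 ≈ 0.976877  ⇒  B ≈ 12.3453°
cos(C) = (a² + b² − c²)/(2ab) = (56.25 + 16.81 − 123.21)/(2·7.5·4.1) = -50.15/61.5 ≈ -0.815447  ⇒  C ≈ 144.632°
Check: A + B + C ≈ 180°

A = 23.02°, B = 12.35°, C = 144.6°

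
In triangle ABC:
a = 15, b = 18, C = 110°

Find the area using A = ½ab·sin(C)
A = ½·a·b·sin(C) = ½·15·18·sin(110°)
sin(110°) ≈ 0.939693
A ≈ ½·270·0.939693 = 135·0.939693 ≈ 126.859

Area = 126.9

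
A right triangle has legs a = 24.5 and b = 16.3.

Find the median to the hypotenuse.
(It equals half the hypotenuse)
Hypotenuse c = √(a² + b²) = √(600.25 + 265.69) = √865.94 ≈ 29.4269
Median to hypotenuse = c/2 ≈ 29.4269/2 ≈ 14.7134

Median = 14.71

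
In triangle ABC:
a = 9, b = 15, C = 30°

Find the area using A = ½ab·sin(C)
A = ½·a·b·sin(C) = ½·9·15·sin(30°)
sin(30°) ≈ 0.5
A ≈ ½·135·0.5 = 67.5·0.5 ≈ 33.75

Area = 33.75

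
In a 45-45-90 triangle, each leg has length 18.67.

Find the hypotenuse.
In a 45-45-90 triangle the sides are in ratio 1 : 1 : √2, so hypotenuse = leg·√2.
Hypotenuse = 18.67·√2 ≈ 18.67·1.41421 ≈ 26.4034

Hypotenuse = 18.67√2 = 26.4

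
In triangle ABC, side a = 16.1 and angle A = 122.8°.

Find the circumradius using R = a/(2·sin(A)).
R = a/(2·sin(A)) = 16.1/(2·sin(122.8°))
sin(122.8°) ≈ 0.840567
R ≈ 16.1/(2·0.840567) = 16.1/1.68113 ≈ 9.57687

R = 9.577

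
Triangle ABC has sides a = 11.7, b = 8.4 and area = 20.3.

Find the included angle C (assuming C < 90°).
Area = ½·a·b·sin(C)  ⇒  sin(C) = 2·Area/(a·b) = 2·20.3/(11.7·8.4) = 40.6/98.28 ≈ 0.413105
C = arcsin(0.413105) ≈ 24.4001° (taking the acute solution since C < 90°)

C = 24.4°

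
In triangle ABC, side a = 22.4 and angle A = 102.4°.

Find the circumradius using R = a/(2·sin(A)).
R = a/(2·sin(A)) = 22.4/(2·sin(102.4°))
sin(102.4°) ≈ 0.976672
R ≈ 22.4/(2·0.976672) = 22.4/1.95334 ≈ 11.4675

R = 11.47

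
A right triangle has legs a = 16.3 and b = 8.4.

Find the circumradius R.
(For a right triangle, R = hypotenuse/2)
Hypotenuse c = √(a² + b²) = √(265.69 + 70.56) = √336.25 ≈ 18.3371
R = c/2 ≈ 18.3371/2 ≈ 9.16856

R = 9.169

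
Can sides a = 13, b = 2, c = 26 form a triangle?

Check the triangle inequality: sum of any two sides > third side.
a + b vs c: 13 + 2 = 15 ≤ 26  ✗
a + c vs b: 13 + 26 = 39 > 2  ✓
b + c vs a: 2 + 26 = 28 > 13  ✓

No: 13 + 2 = 15 is not > 26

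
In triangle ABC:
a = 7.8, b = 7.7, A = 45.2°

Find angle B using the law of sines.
a/sin(A) = b/sin(B)  ⇒  sin(B) = b·sin(A)/a = 7.7·sin(45.2°)/7.8
sin(45.2°) ≈ 0.709571
sin(B) ≈ 7.7·0.709571/7.8 ≈ 5.46369/7.8 ≈ 0.700474
B = arcsin(0.700474) ≈ 44.465°
(Since b ≤ a we need B ≤ A, so the obtuse alternative 180° − 44.465° ≈ 135.535° is rejected.)

B = 44.47°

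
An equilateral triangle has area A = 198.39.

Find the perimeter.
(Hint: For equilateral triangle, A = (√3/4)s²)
A = (√3/4)s²  ⇒  s² = 4A/√3 = 4·198.39/√3 = 793.56/1.73205 ≈ 458.162
s ≈ √458.162 ≈ 21.4047
Perimeter = 3s ≈ 3·21.4047 ≈ 64.2142

Perimeter = 64.21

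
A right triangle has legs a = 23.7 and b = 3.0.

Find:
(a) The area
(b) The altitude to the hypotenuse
(a) The legs are perpendicular, so Area = ½·a·b = ½·23.7·3.0 = ½·71.1 = 35.55
(b) Hypotenuse c = √(a² + b²) = √(561.69 + 9) = √570.69 ≈ 23.8891
    Area = ½·c·h_c  ⇒  h_c = 2·Area/c = 71.1/23.8891 ≈ 2.97625

Area = 35.55, h_c = 2.976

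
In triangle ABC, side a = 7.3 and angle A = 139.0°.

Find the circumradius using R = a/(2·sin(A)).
R = a/(2·sin(A)) = 7.3/(2·sin(139.0°))
sin(139.0°) ≈ 0.656059
R ≈ 7.3/(2·0.656059) = 7.3/1.31212 ≈ 5.56352

R = 5.564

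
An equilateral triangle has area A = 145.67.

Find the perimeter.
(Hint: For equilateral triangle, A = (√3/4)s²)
A = (√3/4)s²  ⇒  s² = 4A/√3 = 4·145.67/√3 = 582.68/1.73205 ≈ 336.41
s ≈ √336.41 ≈ 18.3415
Perimeter = 3s ≈ 3·18.3415 ≈ 55.0245

Perimeter = 55.02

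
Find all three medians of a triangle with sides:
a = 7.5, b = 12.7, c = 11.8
Median formula: m_a = ½√(2b² + 2c² − a²) (and cyclically). a² = 56.25, b² = 161.29, c² = 139.24.
m_a = ½√(2·161.29 + 2·139.24 − 56.25) = ½√544.81 ≈ ½·23.3412 ≈ 11.6706
m_b = ½√(2·56.25 + 2·139.24 − 161.29) = ½√229.69 ≈ ½·15.1555 ≈ 7.57776
m_c = ½√(2·56.25 + 2·161.29 − 139.24) = ½√295.84 ≈ ½·17.2 ≈ 8.6

m_a = 11.67, m_b = 7.578, m_c = 8.6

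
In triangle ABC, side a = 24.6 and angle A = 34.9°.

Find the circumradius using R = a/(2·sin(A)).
R = a/(2·sin(A)) = 24.6/(2·sin(34.9°))
sin(34.9°) ≈ 0.572146
R ≈ 24.6/(2·0.572146) = 24.6/1.14429 ≈ 21.498

R = 21.5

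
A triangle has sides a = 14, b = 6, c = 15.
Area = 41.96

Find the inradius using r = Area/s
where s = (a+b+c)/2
s = (14 + 6 + 15)/2 = 35/2 = 17.5
r = Area/s = 41.96/17.5 ≈ 2.39771

r = 2.398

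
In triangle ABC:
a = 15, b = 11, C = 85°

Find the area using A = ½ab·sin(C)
A = ½·a·b·sin(C) = ½·15·11·sin(85°)
sin(85°) ≈ 0.996195
A ≈ ½·165·0.996195 = 82.5·0.996195 ≈ 82.1861

Area = 82.19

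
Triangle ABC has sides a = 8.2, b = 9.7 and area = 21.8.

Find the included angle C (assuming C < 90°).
Area = ½·a·b·sin(C)  ⇒  sin(C) = 2·Area/(a·b) = 2·21.8/(8.2·9.7) = 43.6/79.54 ≈ 0.548152
C = arcsin(0.548152) ≈ 33.2403° (taking the acute solution since C < 90°)

C = 33.24°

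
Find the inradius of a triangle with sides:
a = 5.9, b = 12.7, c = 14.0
r = Area/s where s is the semi-perimeter.
s = (5.9 + 12.7 + 14.0)/2 = 32.6/2 = 16.3
Area = √(s(s−a)(s−b)(s−c)) = √(16.3·10.4·3.6·2.3) ≈ √1403.63 ≈ 37.465
r ≈ 37.465/16.3 ≈ 2.29847

r = 2.298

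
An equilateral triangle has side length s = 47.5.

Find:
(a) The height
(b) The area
(a) The height splits the triangle into two 30-60-90 halves: h = s·√3/2 = 47.5·1.73205/2 ≈ 82.2724/2 ≈ 41.1362
(b) Area = (√3/4)·s² = (√3/4)·47.5² = (√3/4)·2256.25 ≈ 0.433013·2256.25 ≈ 976.985

Height = 41.14, Area = 977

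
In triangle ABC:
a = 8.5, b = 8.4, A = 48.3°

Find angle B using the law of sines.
a/sin(A) = b/sin(B)  ⇒  sin(B) = b·sin(A)/a = 8.4·sin(48.3°)/8.5
sin(48.3°) ≈ 0.746638
sin(B) ≈ 8.4·0.746638/8.5 ≈ 6.27176/8.5 ≈ 0.737854
B = arcsin(0.737854) ≈ 47.5489°
(Since b ≤ a we need B ≤ A, so the obtuse alternative 180° − 47.5489° ≈ 132.451° is rejected.)

B = 47.55°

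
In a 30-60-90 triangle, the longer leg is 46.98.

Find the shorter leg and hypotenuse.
In a 30-60-90 triangle the sides are in ratio 1 : √3 : 2, so short leg = long leg/√3 and hypotenuse = 2·(short leg).
Short leg = 46.98/√3 ≈ 46.98/1.73205 ≈ 27.1239
Hypotenuse = 2·27.1239 ≈ 54.2478

Short leg = 27.12, Hypotenuse = 54.25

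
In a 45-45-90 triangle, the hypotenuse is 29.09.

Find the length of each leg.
In a 45-45-90 triangle hypotenuse = leg·√2, so leg = hypotenuse/√2.
Leg = 29.09/√2 ≈ 29.09/1.41421 ≈ 20.5697

Each leg = 20.57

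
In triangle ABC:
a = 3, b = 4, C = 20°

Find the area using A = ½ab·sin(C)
A = ½·a·b·sin(C) = ½·3·4·sin(20°)
sin(20°) ≈ 0.34202
A ≈ ½·12·0.34202 = 6·0.34202 ≈ 2.05212

Area = 2.052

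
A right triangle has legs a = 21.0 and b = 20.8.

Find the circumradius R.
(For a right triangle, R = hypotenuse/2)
Hypotenuse c = √(a² + b²) = √(441 + 432.64) = √873.64 ≈ 29.5574
R = c/2 ≈ 29.5574/2 ≈ 14.7787

R = 14.78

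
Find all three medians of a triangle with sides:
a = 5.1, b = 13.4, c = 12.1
Median formula: m_a = ½√(2b² + 2c² − a²) (and cyclically). a² = 26.01, b² = 179.56, c² = 146.41.
m_a = ½√(2·179.56 + 2·146.41 − 26.01) = ½√625.93 ≈ ½·25.0186 ≈ 12.5093
m_b = ½√(2·26.01 + 2·146.41 − 179.56) = ½√165.28 ≈ ½·12.8561 ≈ 6.42806
m_c = ½√(2·26.01 + 2·179.56 − 146.41) = ½√264.73 ≈ ½·16.2705 ≈ 8.13526

m_a = 12.51, m_b = 6.428, m_c = 8.135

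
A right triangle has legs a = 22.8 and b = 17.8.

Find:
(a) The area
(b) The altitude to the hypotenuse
(a) The legs are perpendicular, so Area = ½·a·b = ½·22.8·17.8 = ½·405.84 = 202.92
(b) Hypotenuse c = √(a² + b²) = √(519.84 + 316.84) = √836.68 ≈ 28.9254
    Area = ½·c·h_c  ⇒  h_c = 2·Area/c = 405.84/28.9254 ≈ 14.0306

Area = 202.92, h_c = 14.03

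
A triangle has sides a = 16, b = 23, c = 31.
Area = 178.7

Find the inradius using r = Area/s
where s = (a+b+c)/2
s = (16 + 23 + 31)/2 = 70/2 = 35
r = Area/s = 178.7/35 ≈ 5.10571

r = 5.106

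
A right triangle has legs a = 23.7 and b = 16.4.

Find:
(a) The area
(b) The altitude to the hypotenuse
(a) The legs are perpendicular, so Area = ½·a·b = ½·23.7·16.4 = ½·388.68 = 194.34
(b) Hypotenuse c = √(a² + b²) = √(561.69 + 268.96) = √830.65 ≈ 28.821
    Area = ½·c·h_c  ⇒  h_c = 2·Area/c = 388.68/28.821 ≈ 13.486

Area = 194.34, h_c = 13.49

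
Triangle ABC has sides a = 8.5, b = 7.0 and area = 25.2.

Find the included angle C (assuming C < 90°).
Area = ½·a·b·sin(C)  ⇒  sin(C) = 2·Area/(a·b) = 2·25.2/(8.5·7.0) = 50.4/59.5 ≈ 0.847059
C = arcsin(0.847059) ≈ 57.8932° (taking the acute solution since C < 90°)

C = 57.89°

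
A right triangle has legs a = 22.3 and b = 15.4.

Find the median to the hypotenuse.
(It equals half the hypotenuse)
Hypotenuse c = √(a² + b²) = √(497.29 + 237.16) = √734.45 ≈ 27.1007
Median to hypotenuse = c/2 ≈ 27.1007/2 ≈ 13.5504

Median = 13.55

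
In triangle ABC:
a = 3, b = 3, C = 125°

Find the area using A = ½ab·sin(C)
A = ½·a·b·sin(C) = ½·3·3·sin(125°)
sin(125°) ≈ 0.819152
A ≈ ½·9·0.819152 = 4.5·0.819152 ≈ 3.68618

Area = 3.686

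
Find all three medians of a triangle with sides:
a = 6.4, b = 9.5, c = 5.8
Median formula: m_a = ½√(2b² + 2c² − a²) (and cyclically). a² = 40.96, b² = 90.25, c² = 33.64.
m_a = ½√(2·90.25 + 2·33.64 − 40.96) = ½√206.82 ≈ ½·14.3812 ≈ 7.19062
m_b = ½√(2·40.96 + 2·33.64 − 90.25) = ½√58.95 ≈ ½·7.67789 ≈ 3.83895
m_c = ½√(2·40.96 + 2·90.25 − 33.64) = ½√228.78 ≈ ½·15.1255 ≈ 7.56274

m_a = 7.191, m_b = 3.839, m_c = 7.563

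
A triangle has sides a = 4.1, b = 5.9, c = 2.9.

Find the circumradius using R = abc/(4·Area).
First find the area with Heron's formula.
s = (4.1 + 5.9 + 2.9)/2 = 6.45
Area = √(s(s−a)(s−b)(s−c)) = √(6.45·2.35·0.55·3.55) ≈ √29.595 ≈ 5.44013
abc = 4.1·5.9·2.9 = 70.151
R = abc/(4·Area) ≈ 70.151/(4·5.44013) = 70.151/21.7605 ≈ 3.22377

R = 3.224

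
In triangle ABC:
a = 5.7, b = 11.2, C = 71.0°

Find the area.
Two sides and the included angle (SAS): A = ½·a·b·sin(C) = ½·5.7·11.2·sin(71.0°)
sin(71.0°) ≈ 0.945519
A ≈ ½·63.84·0.945519 = 31.92·0.945519 ≈ 30.181

Area = 30.18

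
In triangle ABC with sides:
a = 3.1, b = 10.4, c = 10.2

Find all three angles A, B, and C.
Law of cosines for each angle (a² = 9.61, b² = 108.16, c² = 104.04):
cos(A) = (b² + c² − a²)/(2bc) = (108.16 + 104.04 − 9.61)/(2·10.4·10.2) = 202.59/212.16 ≈ 0.954893  ⇒  A ≈ 17.2746°
cos(B) = (a² + c² − b²)/(2ac) = (9.61 + 104.04 − 108.16)/(2·3.1·10.2) = 5.49/63.24 ≈ 0.0868121  ⇒  B ≈ 85.0198°
cos(C) = (a² + b² − c²)/(2ab) = (9.61 + 108.16 − 104.04)/(2·3.1·10.4) = 13.73/64.48 ≈ 0.212934  ⇒  C ≈ 77.7056°
Check: A + B + C ≈ 180°

A = 17.27°, B = 85.02°, C = 77.71°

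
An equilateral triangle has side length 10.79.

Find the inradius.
r = Area/s with s the semi-perimeter.
Area = (√3/4)·10.79² = (√3/4)·116.4241 ≈ 0.433013·116.4241 ≈ 50.4131
s = 3·10.79/2 = 16.185
r ≈ 50.4131/16.185 ≈ 3.1148
(Equivalently r = side/(2√3) = 10.79/3.4641 ≈ 3.1148.)

r = 3.115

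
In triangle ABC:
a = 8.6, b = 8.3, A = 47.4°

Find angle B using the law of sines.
a/sin(A) = b/sin(B)  ⇒  sin(B) = b·sin(A)/a = 8.3·sin(47.4°)/8.6
sin(47.4°) ≈ 0.736097
sin(B) ≈ 8.3·0.736097/8.6 ≈ 6.10961/8.6 ≈ 0.710419
B = arcsin(0.710419) ≈ 45.269°
(Since b ≤ a we need B ≤ A, so the obtuse alternative 180° − 45.269° ≈ 134.731° is rejected.)

B = 45.27°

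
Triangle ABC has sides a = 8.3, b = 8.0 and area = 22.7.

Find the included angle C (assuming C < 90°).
Area = ½·a·b·sin(C)  ⇒  sin(C) = 2·Area/(a·b) = 2·22.7/(8.3·8.0) = 45.4/66.4 ≈ 0.683735
C = arcsin(0.683735) ≈ 43.1362° (taking the acute solution since C < 90°)

C = 43.14°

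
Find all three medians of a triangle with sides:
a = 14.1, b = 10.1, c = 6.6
Median formula: m_a = ½√(2b² + 2c² − a²) (and cyclically). a² = 198.81, b² = 102.01, c² = 43.56.
m_a = ½√(2·102.01 + 2·43.56 − 198.81) = ½√92.33 ≈ ½·9.60885 ≈ 4.80443
m_b = ½√(2·198.81 + 2·43.56 − 102.01) = ½√382.73 ≈ ½·19.5635 ≈ 9.78174
m_c = ½√(2·198.81 + 2·102.01 − 43.56) = ½√558.08 ≈ ½·23.6237 ≈ 11.8119

m_a = 4.804, m_b = 9.782, m_c = 11.81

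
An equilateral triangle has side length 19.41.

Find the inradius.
r = Area/s with s the semi-perimeter.
Area = (√3/4)·19.41² = (√3/4)·376.7481 ≈ 0.433013·376.7481 ≈ 163.137
s = 3·19.41/2 = 29.115
r ≈ 163.137/29.115 ≈ 5.60318
(Equivalently r = side/(2√3) = 19.41/3.4641 ≈ 5.60318.)

r = 5.603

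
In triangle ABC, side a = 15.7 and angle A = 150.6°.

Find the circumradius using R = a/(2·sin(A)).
R = a/(2·sin(A)) = 15.7/(2·sin(150.6°))
sin(150.6°) ≈ 0.490904
R ≈ 15.7/(2·0.490904) = 15.7/0.981808 ≈ 15.9909

R = 15.99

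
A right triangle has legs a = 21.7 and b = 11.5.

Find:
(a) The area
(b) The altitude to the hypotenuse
(a) The legs are perpendicular, so Area = ½·a·b = ½·21.7·11.5 = ½·249.55 = 124.775
(b) Hypotenuse c = √(a² + b²) = √(470.89 + 132.25) = √603.14 ≈ 24.5589
    Area = ½·c·h_c  ⇒  h_c = 2·Area/c = 249.55/24.5589 ≈ 10.1613

Area = 124.775, h_c = 10.16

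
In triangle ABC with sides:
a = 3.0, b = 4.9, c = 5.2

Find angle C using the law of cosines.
c² = a² + b² − 2ab·cos(C)  ⇒  cos(C) = (a² + b² − c²)/(2ab)
cos(C) = (3.0² + 4.9² − 5.2²)/(2·3.0·4.9) = (9 + 24.01 − 27.04)/29.4 = 5.97/29.4 ≈ 0.203061
C = arccos(0.203061) ≈ 78.284°

C = 78.28°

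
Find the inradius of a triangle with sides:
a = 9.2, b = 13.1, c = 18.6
r = Area/s where s is the semi-perimeter.
s = (9.2 + 13.1 + 18.6)/2 = 40.9/2 = 20.45
Area = √(s(s−a)(s−b)(s−c)) = √(20.45·11.25·7.35·1.85) ≈ √3128.27 ≈ 55.931
r ≈ 55.931/20.45 ≈ 2.73501

r = 2.735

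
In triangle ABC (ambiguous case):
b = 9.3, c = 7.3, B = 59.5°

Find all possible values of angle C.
b/sin(B) = c/sin(C)  ⇒  sin(C) = c·sin(B)/b = 7.3·sin(59.5°)/9.3
sin(59.5°) ≈ 0.861629
sin(C) ≈ 7.3·0.861629/9.3 ≈ 6.28989/9.3 ≈ 0.676333
Candidate 1: C₁ = arcsin(0.676333) ≈ 42.5577°  →  A = 180° − 59.5° − 42.5577° ≈ 77.9423° > 0, valid
Candidate 2: C₂ = 180° − C₁ ≈ 137.442°  →  A = 180° − 59.5° − 137.442° ≈ -16.9423° ≤ 0, not a valid triangle

C = 42.56° (one solution)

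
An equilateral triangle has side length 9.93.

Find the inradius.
r = Area/s with s the semi-perimeter.
Area = (√3/4)·9.93² = (√3/4)·98.6049 ≈ 0.433013·98.6049 ≈ 42.6972
s = 3·9.93/2 = 14.895
r ≈ 42.6972/14.895 ≈ 2.86654
(Equivalently r = side/(2√3) = 9.93/3.4641 ≈ 2.86654.)

r = 2.867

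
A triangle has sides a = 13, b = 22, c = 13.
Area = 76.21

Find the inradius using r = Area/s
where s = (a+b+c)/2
s = (13 + 22 + 13)/2 = 48/2 = 24
r = Area/s = 76.21/24 ≈ 3.17542

r = 3.175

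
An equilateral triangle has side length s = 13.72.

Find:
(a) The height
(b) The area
(a) The height splits the triangle into two 30-60-90 halves: h = s·√3/2 = 13.72·1.73205/2 ≈ 23.7637/2 ≈ 11.8819
(b) Area = (√3/4)·s² = (√3/4)·13.72² = (√3/4)·188.2384 ≈ 0.433013·188.2384 ≈ 81.5096

Height = 11.88, Area = 81.51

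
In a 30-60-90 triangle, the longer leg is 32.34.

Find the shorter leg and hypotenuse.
In a 30-60-90 triangle the sides are in ratio 1 : √3 : 2, so short leg = long leg/√3 and hypotenuse = 2·(short leg).
Short leg = 32.34/√3 ≈ 32.34/1.73205 ≈ 18.6715
Hypotenuse = 2·18.6715 ≈ 37.343

Short leg = 18.67, Hypotenuse = 37.34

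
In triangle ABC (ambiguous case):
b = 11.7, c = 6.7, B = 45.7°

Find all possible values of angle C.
b/sin(B) = c/sin(C)  ⇒  sin(C) = c·sin(B)/b = 6.7·sin(45.7°)/11.7
sin(45.7°) ≈ 0.715693
sin(C) ≈ 6.7·0.715693/11.7 ≈ 4.79514/11.7 ≈ 0.409841
Candidate 1: C₁ = arcsin(0.409841) ≈ 24.1949°  →  A = 180° − 45.7° − 24.1949° ≈ 110.105° > 0, valid
Candidate 2: C₂ = 180° − C₁ ≈ 155.805°  →  A = 180° − 45.7° − 155.805° ≈ -21.5051° ≤ 0, not a valid triangle

C = 24.19° (one solution)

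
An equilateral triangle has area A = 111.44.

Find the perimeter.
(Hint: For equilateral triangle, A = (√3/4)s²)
A = (√3/4)s²  ⇒  s² = 4A/√3 = 4·111.44/√3 = 445.76/1.73205 ≈ 257.36
s ≈ √257.36 ≈ 16.0424
Perimeter = 3s ≈ 3·16.0424 ≈ 48.1273

Perimeter = 48.13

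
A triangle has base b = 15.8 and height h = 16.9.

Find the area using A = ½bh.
A = ½·b·h = ½·15.8·16.9 = ½·267.02 = 133.51

Area = 133.51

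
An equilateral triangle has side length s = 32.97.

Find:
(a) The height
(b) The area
(a) The height splits the triangle into two 30-60-90 halves: h = s·√3/2 = 32.97·1.73205/2 ≈ 57.1057/2 ≈ 28.5529
(b) Area = (√3/4)·s² = (√3/4)·32.97² = (√3/4)·1087.0209 ≈ 0.433013·1087.0209 ≈ 470.694

Height = 28.55, Area = 470.7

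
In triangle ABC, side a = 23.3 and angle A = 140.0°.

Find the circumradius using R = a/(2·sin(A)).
R = a/(2·sin(A)) = 23.3/(2·sin(140.0°))
sin(140.0°) ≈ 0.642788
R ≈ 23.3/(2·0.642788) = 23.3/1.28558 ≈ 18.1242

R = 18.12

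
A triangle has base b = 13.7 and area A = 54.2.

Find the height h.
A = ½·b·h  ⇒  h = 2A/b = 2·54.2/13.7 = 108.4/13.7 ≈ 7.91241

h = 7.912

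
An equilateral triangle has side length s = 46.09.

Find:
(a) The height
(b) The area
(a) The height splits the triangle into two 30-60-90 halves: h = s·√3/2 = 46.09·1.73205/2 ≈ 79.8302/2 ≈ 39.9151
(b) Area = (√3/4)·s² = (√3/4)·46.09² = (√3/4)·2124.2881 ≈ 0.433013·2124.2881 ≈ 919.844

Height = 39.92, Area = 919.8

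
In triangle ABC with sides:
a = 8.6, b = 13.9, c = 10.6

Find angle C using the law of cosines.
c² = a² + b² − 2ab·cos(C)  ⇒  cos(C) = (a² + b² − c²)/(2ab)
cos(C) = (8.6² + 13.9² − 10.6²)/(2·8.6·13.9) = (73.96 + 193.21 − 112.36)/239.08 = 154.81/239.08 ≈ 0.647524
C = arccos(0.647524) ≈ 49.6448°

C = 49.64°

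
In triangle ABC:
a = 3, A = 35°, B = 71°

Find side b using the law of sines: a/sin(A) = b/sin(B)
a/sin(A) = b/sin(B)  ⇒  b = a·sin(B)/sin(A) = 3·sin(71°)/sin(35°)
sin(71°) ≈ 0.945519, sin(35°) ≈ 0.573576
b ≈ 3·0.945519/0.573576 ≈ 2.83656/0.573576 ≈ 4.94538

b = 4.945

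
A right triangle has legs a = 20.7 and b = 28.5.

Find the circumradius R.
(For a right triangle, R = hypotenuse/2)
Hypotenuse c = √(a² + b²) = √(428.49 + 812.25) = √1240.74 ≈ 35.2241
R = c/2 ≈ 35.2241/2 ≈ 17.6121

R = 17.61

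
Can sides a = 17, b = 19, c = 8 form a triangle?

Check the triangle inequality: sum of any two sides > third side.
a + b vs c: 17 + 19 = 36 > 8  ✓
a + c vs b: 17 + 8 = 25 > 19  ✓
b + c vs a: 19 + 8 = 27 > 17  ✓

Yes, triangle inequality satisfied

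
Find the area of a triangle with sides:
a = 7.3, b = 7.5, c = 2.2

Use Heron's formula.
s = (7.3 + 7.5 + 2.2)/2 = 17/2 = 8.5
s − a = 1.2, s − b = 1, s − c = 6.3
s(s−a)(s−b)(s−c) = 8.5·1.2·1·6.3 ≈ 64.26
Area = √64.26 ≈ 8.01623

Area = 8.016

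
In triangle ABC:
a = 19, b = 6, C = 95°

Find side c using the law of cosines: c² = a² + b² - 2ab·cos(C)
c² = 19² + 6² − 2·19·6·cos(95°)
cos(95°) ≈ -0.0871557
c² ≈ 361 + 36 − 228·(-0.0871557) ≈ 397 + 19.8715 ≈ 416.872
c ≈ √416.872 ≈ 20.4174

c = 20.42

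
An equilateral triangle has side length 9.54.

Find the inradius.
r = Area/s with s the semi-perimeter.
Area = (√3/4)·9.54² = (√3/4)·91.0116 ≈ 0.433013·91.0116 ≈ 39.4092
s = 3·9.54/2 = 14.31
r ≈ 39.4092/14.31 ≈ 2.75396
(Equivalently r = side/(2√3) = 9.54/3.4641 ≈ 2.75396.)

r = 2.754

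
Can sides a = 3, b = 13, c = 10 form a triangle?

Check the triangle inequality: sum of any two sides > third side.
a + b vs c: 3 + 13 = 16 > 10  ✓
a + c vs b: 3 + 10 = 13 ≤ 13  ✗
b + c vs a: 13 + 10 = 23 > 3  ✓

No: 3 + 10 = 13 is not > 13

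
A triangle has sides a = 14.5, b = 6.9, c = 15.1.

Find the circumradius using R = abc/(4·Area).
First find the area with Heron's formula.
s = (14.5 + 6.9 + 15.1)/2 = 18.25
Area = √(s(s−a)(s−b)(s−c)) = √(18.25·3.75·11.35·3.15) ≈ √2446.81 ≈ 49.4653
abc = 14.5·6.9·15.1 = 1510.755
R = abc/(4·Area) ≈ 1510.755/(4·49.4653) = 1510.755/197.861 ≈ 7.63543

R = 7.635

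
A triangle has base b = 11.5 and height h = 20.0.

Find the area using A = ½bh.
A = ½·b·h = ½·11.5·20.0 = ½·230 = 115

Area = 115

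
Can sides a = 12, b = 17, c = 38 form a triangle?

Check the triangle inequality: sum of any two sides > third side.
a + b vs c: 12 + 17 = 29 ≤ 38  ✗
a + c vs b: 12 + 38 = 50 > 17  ✓
b + c vs a: 17 + 38 = 55 > 12  ✓

No: 12 + 17 = 29 is not > 38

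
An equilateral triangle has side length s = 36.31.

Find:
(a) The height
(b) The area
(a) The height splits the triangle into two 30-60-90 halves: h = s·√3/2 = 36.31·1.73205/2 ≈ 62.8908/2 ≈ 31.4454
(b) Area = (√3/4)·s² = (√3/4)·36.31² = (√3/4)·1318.4161 ≈ 0.433013·1318.4161 ≈ 570.891

Height = 31.45, Area = 570.9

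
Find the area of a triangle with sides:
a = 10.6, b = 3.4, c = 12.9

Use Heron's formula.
s = (10.6 + 3.4 + 12.9)/2 = 26.9/2 = 13.45
s − a = 2.85, s − b = 10.05, s − c = 0.55
s(s−a)(s−b)(s−c) = 13.45·2.85·10.05·0.55 ≈ 211.883
Area = √211.883 ≈ 14.5562

Area = 14.56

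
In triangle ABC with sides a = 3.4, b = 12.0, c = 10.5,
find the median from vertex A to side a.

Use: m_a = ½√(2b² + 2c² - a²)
m_a = ½√(2·12.0² + 2·10.5² − 3.4²) = ½√(2·144 + 2·110.25 − 11.56) = ½√(288 + 220.5 − 11.56) = ½√496.94
√496.94 ≈ 22.2922, so m_a ≈ 11.1461

m_a = 11.15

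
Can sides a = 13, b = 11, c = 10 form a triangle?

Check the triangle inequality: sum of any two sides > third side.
a + b vs c: 13 + 11 = 24 > 10  ✓
a + c vs b: 13 + 10 = 23 > 11  ✓
b + c vs a: 11 + 10 = 21 > 13  ✓

Yes, triangle inequality satisfied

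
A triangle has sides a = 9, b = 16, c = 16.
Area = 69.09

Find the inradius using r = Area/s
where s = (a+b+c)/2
s = (9 + 16 + 16)/2 = 41/2 = 20.5
r = Area/s = 69.09/20.5 ≈ 3.37024

r = 3.37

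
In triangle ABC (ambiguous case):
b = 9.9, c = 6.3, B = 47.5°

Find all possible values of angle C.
b/sin(B) = c/sin(C)  ⇒  sin(C) = c·sin(B)/b = 6.3·sin(47.5°)/9.9
sin(47.5°) ≈ 0.737277
sin(C) ≈ 6.3·0.737277/9.9 ≈ 4.64485/9.9 ≈ 0.469176
Candidate 1: C₁ = arcsin(0.469176) ≈ 27.9809°  →  A = 180° − 47.5° − 27.9809° ≈ 104.519° > 0, valid
Candidate 2: C₂ = 180° − C₁ ≈ 152.019°  →  A = 180° − 47.5° − 152.019° ≈ -19.5191° ≤ 0, not a valid triangle

C = 27.98° (one solution)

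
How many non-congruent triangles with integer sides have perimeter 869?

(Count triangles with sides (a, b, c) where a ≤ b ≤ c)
Let a ≤ b ≤ c with a + b + c = 869. The only binding inequality is a + b > c, i.e. 869 − c > c, so c < 869/2; and c ≥ 869/3 since c is the largest side.
So 290 ≤ c ≤ 434. For each c, b runs from ⌈(869 − c)/2⌉ up to c (then a = 869 − b − c satisfies 1 ≤ a ≤ b automatically), giving c − ⌈(869 − c)/2⌉ + 1 choices.
Summing over c: 1 + 3 + 4 + 6 + … + 216 + 217  (145 terms, c = 290, …, 434) = 15841
Check (closed form: nearest integer to p²/48 for even p, (p+3)²/48 for odd p): (869+3)²/48 = 872²/48 = 760384/48 ≈ 15841.33 → 15841

15841 triangles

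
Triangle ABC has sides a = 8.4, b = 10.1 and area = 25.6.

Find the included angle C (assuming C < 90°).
Area = ½·a·b·sin(C)  ⇒  sin(C) = 2·Area/(a·b) = 2·25.6/(8.4·10.1) = 51.2/84.84 ≈ 0.603489
C = arcsin(0.603489) ≈ 37.1202° (taking the acute solution since C < 90°)

C = 37.12°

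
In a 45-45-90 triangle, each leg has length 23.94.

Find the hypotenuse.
In a 45-45-90 triangle the sides are in ratio 1 : 1 : √2, so hypotenuse = leg·√2.
Hypotenuse = 23.94·√2 ≈ 23.94·1.41421 ≈ 33.8563

Hypotenuse = 23.94√2 = 33.86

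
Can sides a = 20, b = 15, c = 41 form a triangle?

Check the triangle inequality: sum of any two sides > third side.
a + b vs c: 20 + 15 = 35 ≤ 41  ✗
a + c vs b: 20 + 41 = 61 > 15  ✓
b + c vs a: 15 + 41 = 56 > 20  ✓

No: 20 + 15 = 35 is not > 41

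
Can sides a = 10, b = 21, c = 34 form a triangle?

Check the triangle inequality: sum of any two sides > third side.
a + b vs c: 10 + 21 = 31 ≤ 34  ✗
a + c vs b: 10 + 34 = 44 > 21  ✓
b + c vs a: 21 + 34 = 55 > 10  ✓

No: 10 + 21 = 31 is not > 34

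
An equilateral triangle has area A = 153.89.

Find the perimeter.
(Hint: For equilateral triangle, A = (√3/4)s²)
A = (√3/4)s²  ⇒  s² = 4A/√3 = 4·153.89/√3 = 615.56/1.73205 ≈ 355.394
s ≈ √355.394 ≈ 18.8519
Perimeter = 3s ≈ 3·18.8519 ≈ 56.5557

Perimeter = 56.56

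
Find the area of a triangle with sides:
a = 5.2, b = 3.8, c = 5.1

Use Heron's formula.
s = (5.2 + 3.8 + 5.1)/2 = 14.1/2 = 7.05
s − a = 1.85, s − b = 3.25, s − c = 1.95
s(s−a)(s−b)(s−c) = 7.05·1.85·3.25·1.95 ≈ 82.6568
Area = √82.6568 ≈ 9.09158

Area = 9.092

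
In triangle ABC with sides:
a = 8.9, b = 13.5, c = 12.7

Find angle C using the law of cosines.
c² = a² + b² − 2ab·cos(C)  ⇒  cos(C) = (a² + b² − c²)/(2ab)
cos(C) = (8.9² + 13.5² − 12.7²)/(2·8.9·13.5) = (79.21 + 182.25 − 161.29)/240.3 = 100.17/240.3 ≈ 0.416854
C = arccos(0.416854) ≈ 65.3639°

C = 65.36°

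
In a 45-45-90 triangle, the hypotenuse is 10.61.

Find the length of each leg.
In a 45-45-90 triangle hypotenuse = leg·√2, so leg = hypotenuse/√2.
Leg = 10.61/√2 ≈ 10.61/1.41421 ≈ 7.5024

Each leg = 7.502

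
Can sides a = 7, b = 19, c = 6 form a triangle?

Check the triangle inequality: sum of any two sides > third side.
a + b vs c: 7 + 19 = 26 > 6  ✓
a + c vs b: 7 + 6 = 13 ≤ 19  ✗
b + c vs a: 19 + 6 = 25 > 7  ✓

No: 7 + 6 = 13 is not > 19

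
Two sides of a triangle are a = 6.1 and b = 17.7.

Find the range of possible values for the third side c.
Triangle inequality: |a − b| < c < a + b
|a − b| = |6.1 − 17.7| = 11.6
a + b = 6.1 + 17.7 = 23.8

11.6 < c < 23.8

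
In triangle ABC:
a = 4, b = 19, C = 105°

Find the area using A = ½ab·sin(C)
A = ½·a·b·sin(C) = ½·4·19·sin(105°)
sin(105°) ≈ 0.965926
A ≈ ½·76·0.965926 = 38·0.965926 ≈ 36.7052

Area = 36.71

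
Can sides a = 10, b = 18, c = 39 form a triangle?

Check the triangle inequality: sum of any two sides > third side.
a + b vs c: 10 + 18 = 28 ≤ 39  ✗
a + c vs b: 10 + 39 = 49 > 18  ✓
b + c vs a: 18 + 39 = 57 > 10  ✓

No: 10 + 18 = 28 is not > 39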